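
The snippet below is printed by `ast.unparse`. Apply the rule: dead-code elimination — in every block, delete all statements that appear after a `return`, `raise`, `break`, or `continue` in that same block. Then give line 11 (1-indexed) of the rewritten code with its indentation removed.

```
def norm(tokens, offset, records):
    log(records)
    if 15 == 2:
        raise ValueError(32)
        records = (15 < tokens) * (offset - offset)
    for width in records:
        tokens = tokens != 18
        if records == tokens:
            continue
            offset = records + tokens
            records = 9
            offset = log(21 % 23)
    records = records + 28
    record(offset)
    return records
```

return records

Transformed code:
def norm(tokens, offset, records):
    log(records)
    if 15 == 2:
        raise ValueError(32)
    for width in records:
        tokens = tokens != 18
        if records == tokens:
            continue
    records = records + 28
    record(offset)
    return records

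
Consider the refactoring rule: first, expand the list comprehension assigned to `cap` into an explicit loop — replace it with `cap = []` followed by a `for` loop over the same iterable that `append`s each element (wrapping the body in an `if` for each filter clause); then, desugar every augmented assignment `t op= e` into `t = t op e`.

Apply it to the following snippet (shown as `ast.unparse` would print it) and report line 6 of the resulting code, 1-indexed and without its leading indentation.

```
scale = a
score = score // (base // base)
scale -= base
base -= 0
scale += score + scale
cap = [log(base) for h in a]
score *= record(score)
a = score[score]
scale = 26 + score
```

cap = []

Transformed code:
scale = a
score = score // (base // base)
scale = scale - base
base = base - 0
scale = scale + (score + scale)
cap = []
for h in a:
    cap.append(log(base))
score = score * record(score)
a = score[score]
scale = 26 + score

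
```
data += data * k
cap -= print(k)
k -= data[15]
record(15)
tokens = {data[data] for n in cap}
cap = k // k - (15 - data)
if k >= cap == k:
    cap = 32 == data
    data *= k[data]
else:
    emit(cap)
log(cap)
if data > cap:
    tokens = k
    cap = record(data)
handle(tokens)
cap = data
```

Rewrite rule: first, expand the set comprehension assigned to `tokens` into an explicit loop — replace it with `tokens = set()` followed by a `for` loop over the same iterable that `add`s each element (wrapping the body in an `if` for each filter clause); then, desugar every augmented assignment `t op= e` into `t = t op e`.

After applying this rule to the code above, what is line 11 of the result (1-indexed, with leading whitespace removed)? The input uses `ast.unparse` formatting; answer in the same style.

Transformed code:
data = data + data * k
cap = cap - print(k)
k = k - data[15]
record(15)
tokens = set()
for n in cap:
    tokens.add(data[data])
cap = k // k - (15 - data)
if k >= cap == k:
    cap = 32 == data
    data = data * k[data]
else:
    emit(cap)
log(cap)
if data > cap:
    tokens = k
    cap = record(data)
handle(tokens)
cap = data

data = data * k[data]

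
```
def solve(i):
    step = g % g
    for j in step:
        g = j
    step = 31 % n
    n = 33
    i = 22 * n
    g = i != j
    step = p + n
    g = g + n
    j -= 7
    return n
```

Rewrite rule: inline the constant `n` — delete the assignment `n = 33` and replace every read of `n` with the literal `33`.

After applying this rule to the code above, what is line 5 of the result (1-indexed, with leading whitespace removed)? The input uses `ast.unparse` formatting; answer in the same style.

step = 31 % 33

Transformed code:
def solve(i):
    step = g % g
    for j in step:
        g = j
    step = 31 % 33
    i = 22 * 33
    g = i != j
    step = p + 33
    g = g + 33
    j -= 7
    return 33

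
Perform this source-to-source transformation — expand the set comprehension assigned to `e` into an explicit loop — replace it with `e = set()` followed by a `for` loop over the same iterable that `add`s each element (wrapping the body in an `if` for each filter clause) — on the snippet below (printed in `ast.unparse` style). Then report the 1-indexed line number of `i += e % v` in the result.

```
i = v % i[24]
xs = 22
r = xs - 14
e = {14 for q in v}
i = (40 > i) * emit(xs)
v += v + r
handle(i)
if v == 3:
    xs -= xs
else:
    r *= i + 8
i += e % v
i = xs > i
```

Transformed code:
i = v % i[24]
xs = 22
r = xs - 14
e = set()
for q in v:
    e.add(14)
i = (40 > i) * emit(xs)
v += v + r
handle(i)
if v == 3:
    xs -= xs
else:
    r *= i + 8
i += e % v
i = xs > i

14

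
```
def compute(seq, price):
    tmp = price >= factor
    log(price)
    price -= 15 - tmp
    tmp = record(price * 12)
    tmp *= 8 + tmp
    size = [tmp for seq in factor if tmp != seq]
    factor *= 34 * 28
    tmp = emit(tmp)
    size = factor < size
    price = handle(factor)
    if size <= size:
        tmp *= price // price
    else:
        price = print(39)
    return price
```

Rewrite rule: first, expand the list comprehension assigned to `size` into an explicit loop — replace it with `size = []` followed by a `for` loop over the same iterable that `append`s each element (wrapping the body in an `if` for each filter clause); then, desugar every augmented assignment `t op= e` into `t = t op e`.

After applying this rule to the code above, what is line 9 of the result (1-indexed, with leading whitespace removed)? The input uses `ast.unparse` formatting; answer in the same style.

Transformed code:
def compute(seq, price):
    tmp = price >= factor
    log(price)
    price = price - (15 - tmp)
    tmp = record(price * 12)
    tmp = tmp * (8 + tmp)
    size = []
    for seq in factor:
        if tmp != seq:
            size.append(tmp)
    factor = factor * (34 * 28)
    tmp = emit(tmp)
    size = factor < size
    price = handle(factor)
    if size <= size:
        tmp = tmp * (price // price)
    else:
        price = print(39)
    return price

if tmp != seq:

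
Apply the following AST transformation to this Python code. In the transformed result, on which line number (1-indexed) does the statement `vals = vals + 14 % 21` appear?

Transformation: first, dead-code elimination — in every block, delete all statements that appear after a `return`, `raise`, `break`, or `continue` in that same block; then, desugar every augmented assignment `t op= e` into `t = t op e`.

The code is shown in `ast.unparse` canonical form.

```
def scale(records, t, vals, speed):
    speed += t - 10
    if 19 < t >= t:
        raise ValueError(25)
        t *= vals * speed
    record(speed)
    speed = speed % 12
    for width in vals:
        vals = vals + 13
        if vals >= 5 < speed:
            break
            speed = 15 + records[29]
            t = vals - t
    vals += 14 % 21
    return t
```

11

Transformed code:
def scale(records, t, vals, speed):
    speed = speed + (t - 10)
    if 19 < t >= t:
        raise ValueError(25)
    record(speed)
    speed = speed % 12
    for width in vals:
        vals = vals + 13
        if vals >= 5 < speed:
            break
    vals = vals + 14 % 21
    return t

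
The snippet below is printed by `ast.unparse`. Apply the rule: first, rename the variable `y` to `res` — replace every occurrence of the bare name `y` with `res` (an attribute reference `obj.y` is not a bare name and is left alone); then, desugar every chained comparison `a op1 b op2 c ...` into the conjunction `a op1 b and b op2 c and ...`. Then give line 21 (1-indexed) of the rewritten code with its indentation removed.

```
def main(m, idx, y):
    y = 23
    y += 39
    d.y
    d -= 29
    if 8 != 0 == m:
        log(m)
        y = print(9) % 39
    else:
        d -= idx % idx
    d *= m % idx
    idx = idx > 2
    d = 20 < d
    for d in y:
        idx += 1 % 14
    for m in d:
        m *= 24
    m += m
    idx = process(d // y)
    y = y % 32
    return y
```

Transformed code:
def main(m, idx, res):
    res = 23
    res += 39
    d.y
    d -= 29
    if 8 != 0 and 0 == m:
        log(m)
        res = print(9) % 39
    else:
        d -= idx % idx
    d *= m % idx
    idx = idx > 2
    d = 20 < d
    for d in res:
        idx += 1 % 14
    for m in d:
        m *= 24
    m += m
    idx = process(d // res)
    res = res % 32
    return res

return res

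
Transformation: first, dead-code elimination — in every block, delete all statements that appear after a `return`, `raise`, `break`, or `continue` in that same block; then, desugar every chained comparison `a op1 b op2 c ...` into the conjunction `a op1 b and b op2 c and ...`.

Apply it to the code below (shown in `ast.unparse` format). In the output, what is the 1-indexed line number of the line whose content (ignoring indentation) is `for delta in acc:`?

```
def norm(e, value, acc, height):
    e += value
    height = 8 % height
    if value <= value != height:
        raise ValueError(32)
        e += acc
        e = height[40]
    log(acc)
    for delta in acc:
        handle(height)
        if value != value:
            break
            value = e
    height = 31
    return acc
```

7

Transformed code:
def norm(e, value, acc, height):
    e += value
    height = 8 % height
    if value <= value and value != height:
        raise ValueError(32)
    log(acc)
    for delta in acc:
        handle(height)
        if value != value:
            break
    height = 31
    return acc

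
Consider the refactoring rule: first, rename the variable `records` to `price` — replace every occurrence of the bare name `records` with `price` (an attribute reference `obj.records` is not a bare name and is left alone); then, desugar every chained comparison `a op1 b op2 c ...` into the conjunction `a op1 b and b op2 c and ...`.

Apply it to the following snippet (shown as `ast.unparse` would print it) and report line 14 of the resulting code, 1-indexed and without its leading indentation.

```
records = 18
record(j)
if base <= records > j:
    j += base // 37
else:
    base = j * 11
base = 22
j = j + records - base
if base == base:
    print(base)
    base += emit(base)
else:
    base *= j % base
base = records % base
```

base = price % base

Transformed code:
price = 18
record(j)
if base <= price and price > j:
    j += base // 37
else:
    base = j * 11
base = 22
j = j + price - base
if base == base:
    print(base)
    base += emit(base)
else:
    base *= j % base
base = price % base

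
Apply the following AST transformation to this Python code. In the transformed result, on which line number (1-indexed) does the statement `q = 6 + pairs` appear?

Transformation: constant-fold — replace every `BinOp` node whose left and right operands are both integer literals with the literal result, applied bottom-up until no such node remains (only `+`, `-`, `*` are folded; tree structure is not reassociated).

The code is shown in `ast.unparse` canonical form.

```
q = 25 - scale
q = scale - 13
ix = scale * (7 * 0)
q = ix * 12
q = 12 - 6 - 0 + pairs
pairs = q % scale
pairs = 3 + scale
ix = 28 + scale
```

5

Transformed code:
q = 25 - scale
q = scale - 13
ix = scale * 0
q = ix * 12
q = 6 + pairs
pairs = q % scale
pairs = 3 + scale
ix = 28 + scale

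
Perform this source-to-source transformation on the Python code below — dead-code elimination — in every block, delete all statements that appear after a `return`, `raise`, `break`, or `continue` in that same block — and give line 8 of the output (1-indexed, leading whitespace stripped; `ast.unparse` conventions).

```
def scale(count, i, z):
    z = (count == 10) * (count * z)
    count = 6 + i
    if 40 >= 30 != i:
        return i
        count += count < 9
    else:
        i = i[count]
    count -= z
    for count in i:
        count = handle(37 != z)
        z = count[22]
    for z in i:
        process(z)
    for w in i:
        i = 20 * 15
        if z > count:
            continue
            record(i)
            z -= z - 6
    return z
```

Transformed code:
def scale(count, i, z):
    z = (count == 10) * (count * z)
    count = 6 + i
    if 40 >= 30 != i:
        return i
    else:
        i = i[count]
    count -= z
    for count in i:
        count = handle(37 != z)
        z = count[22]
    for z in i:
        process(z)
    for w in i:
        i = 20 * 15
        if z > count:
            continue
    return z

count -= z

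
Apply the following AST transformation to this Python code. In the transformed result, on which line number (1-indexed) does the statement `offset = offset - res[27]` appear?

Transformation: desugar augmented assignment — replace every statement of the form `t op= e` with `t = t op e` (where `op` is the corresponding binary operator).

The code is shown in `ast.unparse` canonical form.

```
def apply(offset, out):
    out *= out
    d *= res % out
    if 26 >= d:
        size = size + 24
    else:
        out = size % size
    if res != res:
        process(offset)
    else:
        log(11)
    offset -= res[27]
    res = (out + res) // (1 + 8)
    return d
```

12

Transformed code:
def apply(offset, out):
    out = out * out
    d = d * (res % out)
    if 26 >= d:
        size = size + 24
    else:
        out = size % size
    if res != res:
        process(offset)
    else:
        log(11)
    offset = offset - res[27]
    res = (out + res) // (1 + 8)
    return d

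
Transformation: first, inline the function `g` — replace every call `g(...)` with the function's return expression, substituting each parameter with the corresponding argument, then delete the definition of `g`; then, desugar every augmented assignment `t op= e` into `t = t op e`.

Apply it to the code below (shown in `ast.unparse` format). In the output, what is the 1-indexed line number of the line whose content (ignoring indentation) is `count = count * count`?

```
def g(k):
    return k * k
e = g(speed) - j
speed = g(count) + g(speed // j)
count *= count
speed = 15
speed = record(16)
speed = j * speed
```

3

Transformed code:
e = speed * speed - j
speed = count * count + speed // j * (speed // j)
count = count * count
speed = 15
speed = record(16)
speed = j * speed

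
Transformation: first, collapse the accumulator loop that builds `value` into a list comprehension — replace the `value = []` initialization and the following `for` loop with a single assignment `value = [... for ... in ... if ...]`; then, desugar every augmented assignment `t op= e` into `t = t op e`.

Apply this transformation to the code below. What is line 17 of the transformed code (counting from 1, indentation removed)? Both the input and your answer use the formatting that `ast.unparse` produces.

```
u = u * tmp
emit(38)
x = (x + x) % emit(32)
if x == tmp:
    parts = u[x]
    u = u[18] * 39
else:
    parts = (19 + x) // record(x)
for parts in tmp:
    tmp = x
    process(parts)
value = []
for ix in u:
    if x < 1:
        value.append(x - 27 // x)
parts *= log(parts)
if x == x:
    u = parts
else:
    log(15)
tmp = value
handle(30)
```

Transformed code:
u = u * tmp
emit(38)
x = (x + x) % emit(32)
if x == tmp:
    parts = u[x]
    u = u[18] * 39
else:
    parts = (19 + x) // record(x)
for parts in tmp:
    tmp = x
    process(parts)
value = [x - 27 // x for ix in u if x < 1]
parts = parts * log(parts)
if x == x:
    u = parts
else:
    log(15)
tmp = value
handle(30)

log(15)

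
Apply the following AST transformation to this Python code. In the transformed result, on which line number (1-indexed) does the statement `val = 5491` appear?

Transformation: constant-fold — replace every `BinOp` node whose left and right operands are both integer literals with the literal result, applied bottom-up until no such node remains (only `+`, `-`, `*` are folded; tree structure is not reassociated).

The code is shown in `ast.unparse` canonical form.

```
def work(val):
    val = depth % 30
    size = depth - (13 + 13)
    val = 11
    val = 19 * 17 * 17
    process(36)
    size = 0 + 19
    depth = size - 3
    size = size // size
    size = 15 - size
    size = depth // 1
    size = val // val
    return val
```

5

Transformed code:
def work(val):
    val = depth % 30
    size = depth - 26
    val = 11
    val = 5491
    process(36)
    size = 19
    depth = size - 3
    size = size // size
    size = 15 - size
    size = depth // 1
    size = val // val
    return val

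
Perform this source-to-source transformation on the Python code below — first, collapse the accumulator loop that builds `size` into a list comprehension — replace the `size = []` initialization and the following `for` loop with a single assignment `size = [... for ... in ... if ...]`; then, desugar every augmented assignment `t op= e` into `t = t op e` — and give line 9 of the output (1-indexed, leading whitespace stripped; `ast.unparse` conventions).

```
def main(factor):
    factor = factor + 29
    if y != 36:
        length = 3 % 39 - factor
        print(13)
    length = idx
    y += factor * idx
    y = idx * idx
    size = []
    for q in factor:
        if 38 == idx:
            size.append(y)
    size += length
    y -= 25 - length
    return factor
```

Transformed code:
def main(factor):
    factor = factor + 29
    if y != 36:
        length = 3 % 39 - factor
        print(13)
    length = idx
    y = y + factor * idx
    y = idx * idx
    size = [y for q in factor if 38 == idx]
    size = size + length
    y = y - (25 - length)
    return factor

size = [y for q in factor if 38 == idx]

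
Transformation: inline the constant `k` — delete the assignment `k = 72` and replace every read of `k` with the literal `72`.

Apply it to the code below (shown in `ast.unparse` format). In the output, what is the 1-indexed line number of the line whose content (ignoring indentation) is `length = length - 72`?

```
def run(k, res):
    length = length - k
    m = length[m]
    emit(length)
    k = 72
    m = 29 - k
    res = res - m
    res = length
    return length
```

Transformed code:
def run(k, res):
    length = length - 72
    m = length[m]
    emit(length)
    m = 29 - 72
    res = res - m
    res = length
    return length

2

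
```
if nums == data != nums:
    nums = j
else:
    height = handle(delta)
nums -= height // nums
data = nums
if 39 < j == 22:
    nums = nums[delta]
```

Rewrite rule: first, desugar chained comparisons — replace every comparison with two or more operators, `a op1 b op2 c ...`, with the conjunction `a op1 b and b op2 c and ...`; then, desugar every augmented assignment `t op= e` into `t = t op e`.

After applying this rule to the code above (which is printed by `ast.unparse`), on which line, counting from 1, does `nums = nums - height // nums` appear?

5

Transformed code:
if nums == data and data != nums:
    nums = j
else:
    height = handle(delta)
nums = nums - height // nums
data = nums
if 39 < j and j == 22:
    nums = nums[delta]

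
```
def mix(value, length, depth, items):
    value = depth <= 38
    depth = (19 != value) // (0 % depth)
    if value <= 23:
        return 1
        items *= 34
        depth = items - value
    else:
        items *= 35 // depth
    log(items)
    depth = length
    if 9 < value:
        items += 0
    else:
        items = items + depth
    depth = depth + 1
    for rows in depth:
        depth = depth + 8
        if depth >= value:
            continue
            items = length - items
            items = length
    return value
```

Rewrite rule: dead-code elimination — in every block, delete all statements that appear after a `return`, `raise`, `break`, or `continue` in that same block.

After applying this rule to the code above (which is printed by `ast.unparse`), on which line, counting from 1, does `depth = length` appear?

9

Transformed code:
def mix(value, length, depth, items):
    value = depth <= 38
    depth = (19 != value) // (0 % depth)
    if value <= 23:
        return 1
    else:
        items *= 35 // depth
    log(items)
    depth = length
    if 9 < value:
        items += 0
    else:
        items = items + depth
    depth = depth + 1
    for rows in depth:
        depth = depth + 8
        if depth >= value:
            continue
    return value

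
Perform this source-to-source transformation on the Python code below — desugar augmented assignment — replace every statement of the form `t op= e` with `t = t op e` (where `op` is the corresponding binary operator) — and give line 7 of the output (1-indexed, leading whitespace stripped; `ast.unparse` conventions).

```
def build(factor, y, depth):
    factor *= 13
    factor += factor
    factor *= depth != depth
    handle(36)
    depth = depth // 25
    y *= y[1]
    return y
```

Transformed code:
def build(factor, y, depth):
    factor = factor * 13
    factor = factor + factor
    factor = factor * (depth != depth)
    handle(36)
    depth = depth // 25
    y = y * y[1]
    return y

y = y * y[1]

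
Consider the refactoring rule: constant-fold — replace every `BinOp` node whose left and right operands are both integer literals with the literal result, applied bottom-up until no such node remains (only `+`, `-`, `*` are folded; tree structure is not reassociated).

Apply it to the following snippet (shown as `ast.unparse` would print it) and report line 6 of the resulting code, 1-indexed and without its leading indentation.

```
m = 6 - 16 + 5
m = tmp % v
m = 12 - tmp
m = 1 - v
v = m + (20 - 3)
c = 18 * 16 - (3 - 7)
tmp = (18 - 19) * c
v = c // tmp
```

Transformed code:
m = -5
m = tmp % v
m = 12 - tmp
m = 1 - v
v = m + 17
c = 292
tmp = -1 * c
v = c // tmp

c = 292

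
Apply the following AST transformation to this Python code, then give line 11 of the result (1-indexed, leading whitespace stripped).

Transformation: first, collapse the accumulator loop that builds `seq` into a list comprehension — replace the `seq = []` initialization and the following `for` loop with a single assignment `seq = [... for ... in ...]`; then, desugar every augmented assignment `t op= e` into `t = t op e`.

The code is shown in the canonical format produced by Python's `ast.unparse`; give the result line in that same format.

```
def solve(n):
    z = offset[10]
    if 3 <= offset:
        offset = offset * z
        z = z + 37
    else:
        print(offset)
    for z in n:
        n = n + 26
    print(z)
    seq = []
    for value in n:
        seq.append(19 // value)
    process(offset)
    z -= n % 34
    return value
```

Transformed code:
def solve(n):
    z = offset[10]
    if 3 <= offset:
        offset = offset * z
        z = z + 37
    else:
        print(offset)
    for z in n:
        n = n + 26
    print(z)
    seq = [19 // value for value in n]
    process(offset)
    z = z - n % 34
    return value

seq = [19 // value for value in n]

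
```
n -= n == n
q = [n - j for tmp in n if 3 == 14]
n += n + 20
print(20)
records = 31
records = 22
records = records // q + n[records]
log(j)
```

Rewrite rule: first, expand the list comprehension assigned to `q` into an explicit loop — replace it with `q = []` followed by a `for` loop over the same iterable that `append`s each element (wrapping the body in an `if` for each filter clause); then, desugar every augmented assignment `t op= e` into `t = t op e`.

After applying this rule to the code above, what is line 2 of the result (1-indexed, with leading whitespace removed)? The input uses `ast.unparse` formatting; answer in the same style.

Transformed code:
n = n - (n == n)
q = []
for tmp in n:
    if 3 == 14:
        q.append(n - j)
n = n + (n + 20)
print(20)
records = 31
records = 22
records = records // q + n[records]
log(j)

q = []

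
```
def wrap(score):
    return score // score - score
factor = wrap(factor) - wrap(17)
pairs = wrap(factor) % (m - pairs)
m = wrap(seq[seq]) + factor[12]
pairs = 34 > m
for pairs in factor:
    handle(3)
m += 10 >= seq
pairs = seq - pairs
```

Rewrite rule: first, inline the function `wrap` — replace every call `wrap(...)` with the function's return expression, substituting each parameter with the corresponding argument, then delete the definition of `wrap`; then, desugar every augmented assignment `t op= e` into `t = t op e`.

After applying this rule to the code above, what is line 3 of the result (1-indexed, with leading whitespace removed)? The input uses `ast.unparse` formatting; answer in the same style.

Transformed code:
factor = factor // factor - factor - (17 // 17 - 17)
pairs = (factor // factor - factor) % (m - pairs)
m = seq[seq] // seq[seq] - seq[seq] + factor[12]
pairs = 34 > m
for pairs in factor:
    handle(3)
m = m + (10 >= seq)
pairs = seq - pairs

m = seq[seq] // seq[seq] - seq[seq] + factor[12]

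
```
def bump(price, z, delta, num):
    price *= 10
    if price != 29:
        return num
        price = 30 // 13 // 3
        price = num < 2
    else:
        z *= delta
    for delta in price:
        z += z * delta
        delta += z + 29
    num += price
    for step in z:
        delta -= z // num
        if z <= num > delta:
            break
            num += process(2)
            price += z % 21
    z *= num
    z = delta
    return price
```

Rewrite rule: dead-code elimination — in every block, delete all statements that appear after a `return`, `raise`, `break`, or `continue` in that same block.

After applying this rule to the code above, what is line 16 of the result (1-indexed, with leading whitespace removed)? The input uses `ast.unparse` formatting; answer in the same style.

z = delta

Transformed code:
def bump(price, z, delta, num):
    price *= 10
    if price != 29:
        return num
    else:
        z *= delta
    for delta in price:
        z += z * delta
        delta += z + 29
    num += price
    for step in z:
        delta -= z // num
        if z <= num > delta:
            break
    z *= num
    z = delta
    return price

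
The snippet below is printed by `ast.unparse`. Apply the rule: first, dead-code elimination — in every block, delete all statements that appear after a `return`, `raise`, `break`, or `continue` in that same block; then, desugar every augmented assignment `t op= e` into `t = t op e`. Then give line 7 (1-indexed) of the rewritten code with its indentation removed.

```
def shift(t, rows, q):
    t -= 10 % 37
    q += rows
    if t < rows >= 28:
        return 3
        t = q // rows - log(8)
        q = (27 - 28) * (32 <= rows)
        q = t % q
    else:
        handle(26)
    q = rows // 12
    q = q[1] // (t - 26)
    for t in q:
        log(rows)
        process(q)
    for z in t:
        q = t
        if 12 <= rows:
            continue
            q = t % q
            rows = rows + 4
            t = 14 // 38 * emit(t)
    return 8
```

handle(26)

Transformed code:
def shift(t, rows, q):
    t = t - 10 % 37
    q = q + rows
    if t < rows >= 28:
        return 3
    else:
        handle(26)
    q = rows // 12
    q = q[1] // (t - 26)
    for t in q:
        log(rows)
        process(q)
    for z in t:
        q = t
        if 12 <= rows:
            continue
    return 8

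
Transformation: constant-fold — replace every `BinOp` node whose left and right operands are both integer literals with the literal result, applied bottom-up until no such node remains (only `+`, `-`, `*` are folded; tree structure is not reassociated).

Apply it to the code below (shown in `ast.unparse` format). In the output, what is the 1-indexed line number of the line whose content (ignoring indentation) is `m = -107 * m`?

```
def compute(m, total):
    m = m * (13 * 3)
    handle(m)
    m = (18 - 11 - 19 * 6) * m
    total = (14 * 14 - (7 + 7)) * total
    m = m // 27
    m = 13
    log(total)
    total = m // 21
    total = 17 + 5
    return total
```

4

Transformed code:
def compute(m, total):
    m = m * 39
    handle(m)
    m = -107 * m
    total = 182 * total
    m = m // 27
    m = 13
    log(total)
    total = m // 21
    total = 22
    return total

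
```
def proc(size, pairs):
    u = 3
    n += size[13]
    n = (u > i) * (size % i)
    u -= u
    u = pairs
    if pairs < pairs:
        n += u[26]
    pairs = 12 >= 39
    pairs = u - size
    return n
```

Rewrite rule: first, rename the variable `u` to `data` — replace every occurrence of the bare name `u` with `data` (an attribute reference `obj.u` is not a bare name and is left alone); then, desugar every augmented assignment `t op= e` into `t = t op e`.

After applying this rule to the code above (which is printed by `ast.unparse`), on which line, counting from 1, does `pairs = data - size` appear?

Transformed code:
def proc(size, pairs):
    data = 3
    n = n + size[13]
    n = (data > i) * (size % i)
    data = data - data
    data = pairs
    if pairs < pairs:
        n = n + data[26]
    pairs = 12 >= 39
    pairs = data - size
    return n

10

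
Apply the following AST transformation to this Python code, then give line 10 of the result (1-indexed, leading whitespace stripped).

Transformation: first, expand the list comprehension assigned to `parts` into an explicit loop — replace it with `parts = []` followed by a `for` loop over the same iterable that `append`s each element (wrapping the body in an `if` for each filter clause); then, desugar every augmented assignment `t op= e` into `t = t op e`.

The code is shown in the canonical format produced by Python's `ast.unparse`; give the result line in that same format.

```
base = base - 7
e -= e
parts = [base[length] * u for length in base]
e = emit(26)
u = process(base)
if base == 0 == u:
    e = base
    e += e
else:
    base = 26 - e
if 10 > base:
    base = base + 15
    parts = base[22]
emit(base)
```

Transformed code:
base = base - 7
e = e - e
parts = []
for length in base:
    parts.append(base[length] * u)
e = emit(26)
u = process(base)
if base == 0 == u:
    e = base
    e = e + e
else:
    base = 26 - e
if 10 > base:
    base = base + 15
    parts = base[22]
emit(base)

e = e + e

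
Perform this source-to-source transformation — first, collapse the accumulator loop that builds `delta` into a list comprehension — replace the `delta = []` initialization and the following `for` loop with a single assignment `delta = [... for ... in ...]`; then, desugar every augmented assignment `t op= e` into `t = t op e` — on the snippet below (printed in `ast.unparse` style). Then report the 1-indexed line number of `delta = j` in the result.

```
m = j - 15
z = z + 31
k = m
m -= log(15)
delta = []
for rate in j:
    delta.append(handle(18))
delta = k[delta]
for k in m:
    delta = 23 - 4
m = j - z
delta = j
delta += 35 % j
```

10

Transformed code:
m = j - 15
z = z + 31
k = m
m = m - log(15)
delta = [handle(18) for rate in j]
delta = k[delta]
for k in m:
    delta = 23 - 4
m = j - z
delta = j
delta = delta + 35 % j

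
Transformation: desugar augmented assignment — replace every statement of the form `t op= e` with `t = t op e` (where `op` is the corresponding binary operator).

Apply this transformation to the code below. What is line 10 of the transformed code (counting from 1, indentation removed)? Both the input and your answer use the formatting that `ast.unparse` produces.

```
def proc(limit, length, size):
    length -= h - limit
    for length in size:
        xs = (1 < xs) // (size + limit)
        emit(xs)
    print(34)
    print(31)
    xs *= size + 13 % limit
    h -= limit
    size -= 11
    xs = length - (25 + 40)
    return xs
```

size = size - 11

Transformed code:
def proc(limit, length, size):
    length = length - (h - limit)
    for length in size:
        xs = (1 < xs) // (size + limit)
        emit(xs)
    print(34)
    print(31)
    xs = xs * (size + 13 % limit)
    h = h - limit
    size = size - 11
    xs = length - (25 + 40)
    return xs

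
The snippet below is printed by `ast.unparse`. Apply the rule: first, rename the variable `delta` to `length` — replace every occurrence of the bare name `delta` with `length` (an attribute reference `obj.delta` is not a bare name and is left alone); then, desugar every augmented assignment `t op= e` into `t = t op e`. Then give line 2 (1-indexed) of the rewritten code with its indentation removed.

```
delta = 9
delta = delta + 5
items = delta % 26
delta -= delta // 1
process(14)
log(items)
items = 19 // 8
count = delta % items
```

Transformed code:
length = 9
length = length + 5
items = length % 26
length = length - length // 1
process(14)
log(items)
items = 19 // 8
count = length % items

length = length + 5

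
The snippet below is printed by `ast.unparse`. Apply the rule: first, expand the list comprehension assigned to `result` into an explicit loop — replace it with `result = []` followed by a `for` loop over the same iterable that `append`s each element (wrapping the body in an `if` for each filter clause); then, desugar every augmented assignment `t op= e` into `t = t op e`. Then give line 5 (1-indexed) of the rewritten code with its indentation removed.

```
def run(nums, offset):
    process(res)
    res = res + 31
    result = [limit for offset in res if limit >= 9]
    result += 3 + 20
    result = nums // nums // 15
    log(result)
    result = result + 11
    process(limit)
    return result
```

Transformed code:
def run(nums, offset):
    process(res)
    res = res + 31
    result = []
    for offset in res:
        if limit >= 9:
            result.append(limit)
    result = result + (3 + 20)
    result = nums // nums // 15
    log(result)
    result = result + 11
    process(limit)
    return result

for offset in res:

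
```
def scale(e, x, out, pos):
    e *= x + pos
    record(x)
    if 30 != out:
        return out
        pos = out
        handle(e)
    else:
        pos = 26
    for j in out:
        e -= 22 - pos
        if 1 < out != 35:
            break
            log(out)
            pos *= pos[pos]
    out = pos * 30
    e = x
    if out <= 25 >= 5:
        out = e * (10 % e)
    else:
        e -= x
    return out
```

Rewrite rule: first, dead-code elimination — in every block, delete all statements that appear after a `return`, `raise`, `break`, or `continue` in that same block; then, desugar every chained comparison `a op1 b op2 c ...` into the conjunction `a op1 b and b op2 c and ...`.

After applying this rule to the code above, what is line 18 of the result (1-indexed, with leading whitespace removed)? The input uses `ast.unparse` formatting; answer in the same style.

Transformed code:
def scale(e, x, out, pos):
    e *= x + pos
    record(x)
    if 30 != out:
        return out
    else:
        pos = 26
    for j in out:
        e -= 22 - pos
        if 1 < out and out != 35:
            break
    out = pos * 30
    e = x
    if out <= 25 and 25 >= 5:
        out = e * (10 % e)
    else:
        e -= x
    return out

return out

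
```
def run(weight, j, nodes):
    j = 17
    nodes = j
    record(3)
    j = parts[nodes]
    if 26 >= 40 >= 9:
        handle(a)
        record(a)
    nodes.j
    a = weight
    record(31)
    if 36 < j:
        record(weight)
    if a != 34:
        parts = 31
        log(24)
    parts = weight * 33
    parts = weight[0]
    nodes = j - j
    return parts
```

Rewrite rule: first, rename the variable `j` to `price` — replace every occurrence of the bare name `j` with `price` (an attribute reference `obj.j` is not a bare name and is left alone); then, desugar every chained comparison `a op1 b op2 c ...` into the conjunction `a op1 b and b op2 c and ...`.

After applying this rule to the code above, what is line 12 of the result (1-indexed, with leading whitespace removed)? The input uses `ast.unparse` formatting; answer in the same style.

Transformed code:
def run(weight, price, nodes):
    price = 17
    nodes = price
    record(3)
    price = parts[nodes]
    if 26 >= 40 and 40 >= 9:
        handle(a)
        record(a)
    nodes.j
    a = weight
    record(31)
    if 36 < price:
        record(weight)
    if a != 34:
        parts = 31
        log(24)
    parts = weight * 33
    parts = weight[0]
    nodes = price - price
    return parts

if 36 < price:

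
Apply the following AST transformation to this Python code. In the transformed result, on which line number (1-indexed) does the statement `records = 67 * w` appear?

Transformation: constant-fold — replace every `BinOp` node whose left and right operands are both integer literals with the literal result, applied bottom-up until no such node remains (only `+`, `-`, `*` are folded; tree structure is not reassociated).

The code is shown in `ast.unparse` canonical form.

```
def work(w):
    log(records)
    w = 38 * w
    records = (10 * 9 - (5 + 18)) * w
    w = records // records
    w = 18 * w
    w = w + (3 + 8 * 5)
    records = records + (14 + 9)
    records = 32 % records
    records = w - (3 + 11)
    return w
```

4

Transformed code:
def work(w):
    log(records)
    w = 38 * w
    records = 67 * w
    w = records // records
    w = 18 * w
    w = w + 43
    records = records + 23
    records = 32 % records
    records = w - 14
    return w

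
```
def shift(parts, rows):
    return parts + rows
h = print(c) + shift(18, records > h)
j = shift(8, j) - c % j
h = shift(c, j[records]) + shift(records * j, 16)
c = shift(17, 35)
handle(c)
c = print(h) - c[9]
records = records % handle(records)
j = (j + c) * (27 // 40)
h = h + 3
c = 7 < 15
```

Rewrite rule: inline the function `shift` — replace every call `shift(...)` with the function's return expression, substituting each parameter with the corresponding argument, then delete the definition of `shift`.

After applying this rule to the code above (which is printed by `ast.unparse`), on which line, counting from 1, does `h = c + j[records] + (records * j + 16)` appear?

Transformed code:
h = print(c) + (18 + (records > h))
j = 8 + j - c % j
h = c + j[records] + (records * j + 16)
c = 17 + 35
handle(c)
c = print(h) - c[9]
records = records % handle(records)
j = (j + c) * (27 // 40)
h = h + 3
c = 7 < 15

3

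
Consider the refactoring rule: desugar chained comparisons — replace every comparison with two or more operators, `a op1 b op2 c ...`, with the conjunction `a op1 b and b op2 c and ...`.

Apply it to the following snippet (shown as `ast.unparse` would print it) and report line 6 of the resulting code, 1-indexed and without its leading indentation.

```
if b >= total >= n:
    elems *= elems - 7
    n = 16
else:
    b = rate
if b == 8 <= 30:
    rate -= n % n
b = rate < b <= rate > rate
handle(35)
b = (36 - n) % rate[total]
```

Transformed code:
if b >= total and total >= n:
    elems *= elems - 7
    n = 16
else:
    b = rate
if b == 8 and 8 <= 30:
    rate -= n % n
b = rate < b and b <= rate and (rate > rate)
handle(35)
b = (36 - n) % rate[total]

if b == 8 and 8 <= 30:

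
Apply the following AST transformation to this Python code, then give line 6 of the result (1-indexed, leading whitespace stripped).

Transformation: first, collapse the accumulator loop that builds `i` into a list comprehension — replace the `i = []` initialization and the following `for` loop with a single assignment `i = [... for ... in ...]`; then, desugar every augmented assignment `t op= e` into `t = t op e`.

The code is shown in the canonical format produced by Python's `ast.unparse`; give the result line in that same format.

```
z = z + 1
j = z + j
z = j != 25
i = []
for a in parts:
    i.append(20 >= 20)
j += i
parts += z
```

Transformed code:
z = z + 1
j = z + j
z = j != 25
i = [20 >= 20 for a in parts]
j = j + i
parts = parts + z

parts = parts + z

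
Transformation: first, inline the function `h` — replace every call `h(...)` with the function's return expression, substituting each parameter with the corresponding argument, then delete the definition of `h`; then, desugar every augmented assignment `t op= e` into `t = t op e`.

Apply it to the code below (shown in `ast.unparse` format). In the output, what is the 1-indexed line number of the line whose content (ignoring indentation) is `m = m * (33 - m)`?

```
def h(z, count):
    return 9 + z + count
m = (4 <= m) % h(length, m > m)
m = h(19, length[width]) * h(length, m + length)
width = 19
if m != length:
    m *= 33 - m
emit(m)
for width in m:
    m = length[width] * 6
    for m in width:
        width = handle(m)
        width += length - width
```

5

Transformed code:
m = (4 <= m) % (9 + length + (m > m))
m = (9 + 19 + length[width]) * (9 + length + (m + length))
width = 19
if m != length:
    m = m * (33 - m)
emit(m)
for width in m:
    m = length[width] * 6
    for m in width:
        width = handle(m)
        width = width + (length - width)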